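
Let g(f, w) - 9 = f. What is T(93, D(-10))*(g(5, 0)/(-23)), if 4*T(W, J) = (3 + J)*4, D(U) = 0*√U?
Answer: -42/23 ≈ -1.8261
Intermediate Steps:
D(U) = 0
g(f, w) = 9 + f
T(W, J) = 3 + J (T(W, J) = ((3 + J)*4)/4 = (12 + 4*J)/4 = 3 + J)
T(93, D(-10))*(g(5, 0)/(-23)) = (3 + 0)*((9 + 5)/(-23)) = 3*(14*(-1/23)) = 3*(-14/23) = -42/23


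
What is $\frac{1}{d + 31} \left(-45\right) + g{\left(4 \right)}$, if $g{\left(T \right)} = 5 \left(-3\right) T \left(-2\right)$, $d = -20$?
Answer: $\frac{1275}{11} \approx 115.91$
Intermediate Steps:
$g{\left(T \right)} = 30 T$ ($g{\left(T \right)} = - 15 T \left(-2\right) = 30 T$)
$\frac{1}{d + 31} \left(-45\right) + g{\left(4 \right)} = \frac{1}{-20 + 31} \left(-45\right) + 30 \cdot 4 = \frac{1}{11} \left(-45\right) + 120 = - \frac{45}{11} + 120 = \frac{1275}{11}$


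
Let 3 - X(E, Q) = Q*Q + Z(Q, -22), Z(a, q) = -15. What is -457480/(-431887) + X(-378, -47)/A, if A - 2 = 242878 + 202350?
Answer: 202737555983/192289049010 ≈ 1.0543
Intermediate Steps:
A = 445230 (A = 2 + (242878 + 202350) = 2 + 445228 = 445230)
X(E, Q) = 18 - Q² (X(E, Q) = 3 - (Q*Q - 15) = 3 - (Q² - 15) = 3 - (-15 + Q²) = 3 + (15 - Q²) = 18 - Q²)
-457480/(-431887) + X(-378, -47)/A = -457480/(-431887) + (18 - 1*(-47)²)/445230 = -457480*(-1/431887) + (18 - 1*2209)*(1/445230) = 457480/431887 + (18 - 2209)*(1/445230) = 457480/431887 - 2191*1/445230 = 457480/431887 - 2191/445230 = 202737555983/192289049010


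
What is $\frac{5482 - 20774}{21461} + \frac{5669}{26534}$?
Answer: $- \frac{284095519}{569446174} \approx -0.4989$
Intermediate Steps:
$\frac{5482 - 20774}{21461} + \frac{5669}{26534} = \left(5482 - 20774\right) \frac{1}{21461} + 5669 \cdot \frac{1}{26534} = \left(-15292\right) \frac{1}{21461} + \frac{5669}{26534} = - \frac{15292}{21461} + \frac{5669}{26534} = - \frac{284095519}{569446174}$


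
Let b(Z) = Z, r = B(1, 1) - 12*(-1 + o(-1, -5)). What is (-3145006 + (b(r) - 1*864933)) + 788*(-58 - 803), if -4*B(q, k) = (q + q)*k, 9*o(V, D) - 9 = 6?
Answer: -9376831/2 ≈ -4.6884e+6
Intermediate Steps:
o(V, D) = 5/3 (o(V, D) = 1 + (⅑)*6 = 1 + ⅔ = 5/3)
B(q, k) = -k*q/2 (B(q, k) = -(q + q)*k/4 = -2*q*k/4 = -k*q/2)
r = -17/2 (r = -½*1*1 - 12*(-1 + 5/3) = -½ - 12*⅔ = -½ - 8 = -17/2 ≈ -8.5000)
(-3145006 + (b(r) - 1*864933)) + 788*(-58 - 803) = (-3145006 + (-17/2 - 1*864933)) + 788*(-58 - 803) = (-3145006 + (-17/2 - 864933)) + 788*(-861) = (-3145006 - 1729883/2) - 678468 = -8019895/2 - 678468 = -9376831/2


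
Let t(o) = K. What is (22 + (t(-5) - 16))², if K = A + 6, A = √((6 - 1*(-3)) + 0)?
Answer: 225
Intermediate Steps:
A = 3 (A = √((6 + 3) + 0) = √(9 + 0) = √9 = 3)
K = 9 (K = 3 + 6 = 9)
t(o) = 9
(22 + (t(-5) - 16))² = (22 + (9 - 16))² = (22 - 7)² = 15² = 225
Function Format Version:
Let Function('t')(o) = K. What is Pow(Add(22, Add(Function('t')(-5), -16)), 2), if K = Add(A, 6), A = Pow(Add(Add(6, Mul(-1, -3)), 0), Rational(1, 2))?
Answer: 225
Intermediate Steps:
A = 3 (A = Pow(Add(Add(6, 3), 0), Rational(1, 2)) = Pow(Add(9, 0), Rational(1, 2)) = Pow(9, Rational(1, 2)) = 3)
K = 9 (K = Add(3, 6) = 9)
Function('t')(o) = 9
Pow(Add(22, Add(Function('t')(-5), -16)), 2) = Pow(Add(22, Add(9, -16)), 2) = Pow(Add(22, -7), 2) = Pow(15, 2) = 225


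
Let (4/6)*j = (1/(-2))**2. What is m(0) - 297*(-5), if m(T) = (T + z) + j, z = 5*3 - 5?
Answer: 11963/8 ≈ 1495.4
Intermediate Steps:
z = 10 (z = 15 - 5 = 10)
j = 3/8 (j = 3*(1/(-2))**2/2 = 3*(-1/2)**2/2 = (3/2)*(1/4) = 3/8 ≈ 0.37500)
m(T) = 83/8 + T (m(T) = (T + 10) + 3/8 = (10 + T) + 3/8 = 83/8 + T)
m(0) - 297*(-5) = (83/8 + 0) - 297*(-5) = 83/8 - 33*(-45) = 83/8 + 1485 = 11963/8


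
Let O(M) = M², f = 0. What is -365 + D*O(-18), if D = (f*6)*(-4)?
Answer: -365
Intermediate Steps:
D = 0 (D = (0*6)*(-4) = 0*(-4) = 0)
-365 + D*O(-18) = -365 + 0*(-18)² = -365 + 0*324 = -365 + 0 = -365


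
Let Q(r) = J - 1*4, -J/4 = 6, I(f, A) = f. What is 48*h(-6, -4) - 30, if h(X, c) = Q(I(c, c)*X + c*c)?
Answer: -1374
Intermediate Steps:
J = -24 (J = -4*6 = -24)
Q(r) = -28 (Q(r) = -24 - 1*4 = -24 - 4 = -28)
h(X, c) = -28
48*h(-6, -4) - 30 = 48*(-28) - 30 = -1344 - 30 = -1374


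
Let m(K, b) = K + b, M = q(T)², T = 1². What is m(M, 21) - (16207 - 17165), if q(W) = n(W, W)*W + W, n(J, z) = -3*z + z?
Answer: 980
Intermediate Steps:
n(J, z) = -2*z
T = 1
q(W) = W - 2*W² (q(W) = (-2*W)*W + W = -2*W² + W = W - 2*W²)
M = 1 (M = (1*(1 - 2*1))² = (1*(1 - 2))² = (1*(-1))² = (-1)² = 1)
m(M, 21) - (16207 - 17165) = (1 + 21) - (16207 - 17165) = 22 - 1*(-958) = 22 + 958 = 980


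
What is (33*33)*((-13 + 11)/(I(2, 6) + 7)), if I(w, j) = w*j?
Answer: -2178/19 ≈ -114.63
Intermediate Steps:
I(w, j) = j*w
(33*33)*((-13 + 11)/(I(2, 6) + 7)) = (33*33)*((-13 + 11)/(6*2 + 7)) = 1089*(-2/(12 + 7)) = 1089*(-2/19) = -2178/19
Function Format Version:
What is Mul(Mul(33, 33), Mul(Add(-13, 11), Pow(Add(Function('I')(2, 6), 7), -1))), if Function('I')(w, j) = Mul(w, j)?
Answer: Rational(-2178, 19) ≈ -114.63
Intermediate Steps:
Function('I')(w, j) = Mul(j, w)
Mul(Mul(33, 33), Mul(Add(-13, 11), Pow(Add(Function('I')(2, 6), 7), -1))) = Mul(Mul(33, 33), Mul(Add(-13, 11), Pow(Add(Mul(6, 2), 7), -1))) = Mul(1089, Mul(-2, Pow(Add(12, 7), -1))) = Mul(1089, Mul(-2, Pow(19, -1))) = Mul(1089, Mul(-2, Rational(1, 19))) = Mul(1089, Rational(-2, 19)) = Rational(-2178, 19)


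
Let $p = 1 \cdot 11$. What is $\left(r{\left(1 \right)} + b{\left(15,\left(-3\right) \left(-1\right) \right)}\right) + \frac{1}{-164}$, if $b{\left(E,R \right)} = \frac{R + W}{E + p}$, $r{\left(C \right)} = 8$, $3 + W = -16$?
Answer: $\frac{15731}{2132} \approx 7.3785$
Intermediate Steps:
$p = 11$
$W = -19$ ($W = -3 - 16 = -19$)
$b{\left(E,R \right)} = \frac{-19 + R}{11 + E}$ ($b{\left(E,R \right)} = \frac{R - 19}{E + 11} = \frac{-19 + R}{11 + E}$)
$\left(r{\left(1 \right)} + b{\left(15,\left(-3\right) \left(-1\right) \right)}\right) + \frac{1}{-164} = \left(8 + \frac{-19 - -3}{11 + 15}\right) + \frac{1}{-164} = \left(8 + \frac{-19 + 3}{26}\right) - \frac{1}{164} = \left(8 + \frac{1}{26} \left(-16\right)\right) - \frac{1}{164} = \left(8 - \frac{8}{13}\right) - \frac{1}{164} = \frac{96}{13} - \frac{1}{164} = \frac{15731}{2132}$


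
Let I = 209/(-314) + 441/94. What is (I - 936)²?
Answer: 47293637899369/54449641 ≈ 8.6858e+5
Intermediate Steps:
I = 29707/7379 (I = 209*(-1/314) + 441*(1/94) = -209/314 + 441/94 = 29707/7379 ≈ 4.0259)
(I - 936)² = (29707/7379 - 936)² = (-6877037/7379)² = 47293637899369/54449641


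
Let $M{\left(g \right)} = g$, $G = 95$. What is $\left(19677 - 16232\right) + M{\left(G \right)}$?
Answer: $3540$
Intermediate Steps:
$\left(19677 - 16232\right) + M{\left(G \right)} = \left(19677 - 16232\right) + 95 = 3445 + 95 = 3540$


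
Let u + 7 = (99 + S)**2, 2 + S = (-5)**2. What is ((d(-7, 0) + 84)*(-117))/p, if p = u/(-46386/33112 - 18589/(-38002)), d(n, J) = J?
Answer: 26099751041/43333471589 ≈ 0.60230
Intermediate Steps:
S = 23 (S = -2 + (-5)**2 = -2 + 25 = 23)
u = 14877 (u = -7 + (99 + 23)**2 = -7 + 122**2 = -7 + 14884 = 14877)
p = -4680014931612/286810451 (p = 14877/(-46386/33112 - 18589/(-38002)) = 14877/(-46386*1/33112 - 18589*(-1/38002)) = 14877/(-23193/16556 + 18589/38002) = 14877/(-286810451/314580556) = 14877*(-314580556/286810451) = -4680014931612/286810451 ≈ -16317.)
((d(-7, 0) + 84)*(-117))/p = ((0 + 84)*(-117))/(-4680014931612/286810451) = (84*(-117))*(-286810451/4680014931612) = -9828*(-286810451/4680014931612) = 26099751041/43333471589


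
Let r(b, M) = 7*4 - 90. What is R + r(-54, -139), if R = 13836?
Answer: 13774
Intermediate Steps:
r(b, M) = -62 (r(b, M) = 28 - 90 = -62)
R + r(-54, -139) = 13836 - 62 = 13774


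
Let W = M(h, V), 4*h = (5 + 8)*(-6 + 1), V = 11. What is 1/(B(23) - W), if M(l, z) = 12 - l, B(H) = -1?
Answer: -4/117 ≈ -0.034188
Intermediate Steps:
h = -65/4 (h = ((5 + 8)*(-6 + 1))/4 = (13*(-5))/4 = (1/4)*(-65) = -65/4 ≈ -16.250)
W = 113/4 (W = 12 - 1*(-65/4) = 12 + 65/4 = 113/4 ≈ 28.250)
1/(B(23) - W) = 1/(-1 - 1*113/4) = 1/(-1 - 113/4) = 1/(-117/4) = -4/117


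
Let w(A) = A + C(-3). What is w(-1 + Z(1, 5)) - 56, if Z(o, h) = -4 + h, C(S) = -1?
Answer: -57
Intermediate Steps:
w(A) = -1 + A (w(A) = A - 1 = -1 + A)
w(-1 + Z(1, 5)) - 56 = (-1 + (-1 + (-4 + 5))) - 56 = (-1 + (-1 + 1)) - 56 = (-1 + 0) - 56 = -1 - 56 = -57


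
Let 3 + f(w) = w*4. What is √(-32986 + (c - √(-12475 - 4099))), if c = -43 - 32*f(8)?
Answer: √(-33957 - I*√16574) ≈ 0.3493 - 184.27*I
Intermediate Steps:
f(w) = -3 + 4*w (f(w) = -3 + w*4 = -3 + 4*w)
c = -971 (c = -43 - 32*(-3 + 4*8) = -43 - 32*(-3 + 32) = -43 - 32*29 = -43 - 928 = -971)
√(-32986 + (c - √(-12475 - 4099))) = √(-32986 + (-971 - √(-12475 - 4099))) = √(-32986 + (-971 - √(-16574))) = √(-32986 + (-971 - I*√16574)) = √(-33957 - I*√16574)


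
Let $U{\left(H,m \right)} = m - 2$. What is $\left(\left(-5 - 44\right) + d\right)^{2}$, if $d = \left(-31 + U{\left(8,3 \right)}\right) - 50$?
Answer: $16641$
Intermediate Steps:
$U{\left(H,m \right)} = -2 + m$
$d = -80$ ($d = \left(-31 + \left(-2 + 3\right)\right) - 50 = \left(-31 + 1\right) - 50 = -30 - 50 = -80$)
$\left(\left(-5 - 44\right) + d\right)^{2} = \left(\left(-5 - 44\right) - 80\right)^{2} = \left(-49 - 80\right)^{2} = \left(-129\right)^{2} = 16641$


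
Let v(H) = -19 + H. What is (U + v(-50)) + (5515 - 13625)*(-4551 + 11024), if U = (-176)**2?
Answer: -52465123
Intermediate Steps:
U = 30976
(U + v(-50)) + (5515 - 13625)*(-4551 + 11024) = (30976 + (-19 - 50)) + (5515 - 13625)*(-4551 + 11024) = (30976 - 69) - 8110*6473 = 30907 - 52496030 = -52465123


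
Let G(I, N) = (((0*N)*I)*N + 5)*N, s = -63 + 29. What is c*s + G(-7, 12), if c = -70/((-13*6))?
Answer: 1150/39 ≈ 29.487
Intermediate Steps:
s = -34
G(I, N) = 5*N (G(I, N) = ((0*I)*N + 5)*N = (0*N + 5)*N = (0 + 5)*N = 5*N)
c = 35/39 (c = -70/(-78) = -70*(-1/78) = 35/39 ≈ 0.89744)
c*s + G(-7, 12) = (35/39)*(-34) + 5*12 = -1190/39 + 60 = 1150/39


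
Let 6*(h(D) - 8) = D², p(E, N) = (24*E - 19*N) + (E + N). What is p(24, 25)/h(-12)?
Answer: 75/16 ≈ 4.6875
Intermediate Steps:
p(E, N) = -18*N + 25*E (p(E, N) = (-19*N + 24*E) + (E + N) = -18*N + 25*E)
h(D) = 8 + D²/6
p(24, 25)/h(-12) = (-18*25 + 25*24)/(8 + (⅙)*(-12)²) = (-450 + 600)/(8 + (⅙)*144) = 150/(8 + 24) = 150/32 = 150*(1/32) = 75/16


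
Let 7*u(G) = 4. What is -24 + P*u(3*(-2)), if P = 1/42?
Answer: -3526/147 ≈ -23.986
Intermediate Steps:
u(G) = 4/7 (u(G) = (⅐)*4 = 4/7)
P = 1/42 ≈ 0.023810
-24 + P*u(3*(-2)) = -24 + (1/42)*(4/7) = -24 + 2/147 = -3526/147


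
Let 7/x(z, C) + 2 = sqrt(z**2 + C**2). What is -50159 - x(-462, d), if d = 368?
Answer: -8749334695/174432 - 7*sqrt(87217)/174432 ≈ -50159.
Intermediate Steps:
x(z, C) = 7/(-2 + sqrt(C**2 + z**2)) (x(z, C) = 7/(-2 + sqrt(z**2 + C**2)) = 7/(-2 + sqrt(C**2 + z**2)))
-50159 - x(-462, d) = -50159 - 7/(-2 + sqrt(368**2 + (-462)**2)) = -50159 - 7/(-2 + sqrt(135424 + 213444)) = -50159 - 7/(-2 + sqrt(348868)) = -50159 - 7/(-2 + 2*sqrt(87217))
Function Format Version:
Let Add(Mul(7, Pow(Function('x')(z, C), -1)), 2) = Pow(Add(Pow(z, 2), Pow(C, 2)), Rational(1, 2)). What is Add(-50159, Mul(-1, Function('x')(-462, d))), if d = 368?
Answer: Add(Rational(-8749334695, 174432), Mul(Rational(-7, 174432), Pow(87217, Rational(1, 2)))) ≈ -50159.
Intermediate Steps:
Function('x')(z, C) = Mul(7, Pow(Add(-2, Pow(Add(Pow(C, 2), Pow(z, 2)), Rational(1, 2))), -1)) (Function('x')(z, C) = Mul(7, Pow(Add(-2, Pow(Add(Pow(z, 2), Pow(C, 2)), Rational(1, 2))), -1)) = Mul(7, Pow(Add(-2, Pow(Add(Pow(C, 2), Pow(z, 2)), Rational(1, 2))), -1)))
Add(-50159, Mul(-1, Function('x')(-462, d))) = Add(-50159, Mul(-1, Mul(7, Pow(Add(-2, Pow(Add(Pow(368, 2), Pow(-462, 2)), Rational(1, 2))), -1)))) = Add(-50159, Mul(-1, Mul(7, Pow(Add(-2, Pow(Add(135424, 213444), Rational(1, 2))), -1)))) = Add(-50159, Mul(-1, Mul(7, Pow(Add(-2, Pow(348868, Rational(1, 2))), -1)))) = Add(-50159, Mul(-1, Mul(7, Pow(Add(-2, Mul(2, Pow(87217, Rational(1, 2)))), -1)))) = Add(-50159, Mul(-7, Pow(Add(-2, Mul(2, Pow(87217, Rational(1, 2)))), -1)))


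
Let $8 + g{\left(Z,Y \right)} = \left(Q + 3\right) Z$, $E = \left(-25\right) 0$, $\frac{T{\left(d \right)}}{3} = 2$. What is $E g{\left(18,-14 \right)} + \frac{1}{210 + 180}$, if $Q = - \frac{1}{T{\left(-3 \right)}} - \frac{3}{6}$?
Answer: $\frac{1}{390} \approx 0.0025641$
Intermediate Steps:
$T{\left(d \right)} = 6$ ($T{\left(d \right)} = 3 \cdot 2 = 6$)
$E = 0$
$Q = - \frac{2}{3}$ ($Q = - \frac{1}{6} - \frac{3}{6} = \left(-1\right) \frac{1}{6} - \frac{1}{2} = - \frac{1}{6} - \frac{1}{2} = - \frac{2}{3} \approx -0.66667$)
$g{\left(Z,Y \right)} = -8 + \frac{7 Z}{3}$ ($g{\left(Z,Y \right)} = -8 + \left(- \frac{2}{3} + 3\right) Z = -8 + \frac{7 Z}{3}$)
$E g{\left(18,-14 \right)} + \frac{1}{210 + 180} = 0 \left(-8 + \frac{7}{3} \cdot 18\right) + \frac{1}{210 + 180} = 0 \left(-8 + 42\right) + \frac{1}{390} = 0 \cdot 34 + \frac{1}{390} = 0 + \frac{1}{390} = \frac{1}{390}$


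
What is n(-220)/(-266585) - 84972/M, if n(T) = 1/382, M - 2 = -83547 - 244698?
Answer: 8653163228597/33426780179210 ≈ 0.25887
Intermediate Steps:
M = -328243 (M = 2 + (-83547 - 244698) = 2 - 328245 = -328243)
n(T) = 1/382
n(-220)/(-266585) - 84972/M = (1/382)/(-266585) - 84972/(-328243) = (1/382)*(-1/266585) - 84972*(-1/328243) = -1/101835470 + 84972/328243 = 8653163228597/33426780179210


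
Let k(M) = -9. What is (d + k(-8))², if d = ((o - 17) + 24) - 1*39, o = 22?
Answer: 361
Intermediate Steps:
d = -10 (d = ((22 - 17) + 24) - 1*39 = (5 + 24) - 39 = 29 - 39 = -10)
(d + k(-8))² = (-10 - 9)² = (-19)² = 361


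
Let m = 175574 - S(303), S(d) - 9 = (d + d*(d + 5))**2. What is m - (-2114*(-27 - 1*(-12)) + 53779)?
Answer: -8765925053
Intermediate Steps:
S(d) = 9 + (d + d*(5 + d))**2 (S(d) = 9 + (d + d*(d + 5))**2 = 9 + (d + d*(5 + d))**2)
m = -8765839564 (m = 175574 - (9 + 303**2*(6 + 303)**2) = 175574 - (9 + 91809*309**2) = 175574 - (9 + 91809*95481) = 175574 - (9 + 8766015129) = 175574 - 1*8766015138 = 175574 - 8766015138 = -8765839564)
m - (-2114*(-27 - 1*(-12)) + 53779) = -8765839564 - (-2114*(-27 - 1*(-12)) + 53779) = -8765839564 - (-2114*(-27 + 12) + 53779) = -8765839564 - (-2114*(-15) + 53779) = -8765839564 - (31710 + 53779) = -8765839564 - 1*85489 = -8765839564 - 85489 = -8765925053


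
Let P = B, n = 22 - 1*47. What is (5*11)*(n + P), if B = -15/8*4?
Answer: -3575/2 ≈ -1787.5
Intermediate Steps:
n = -25 (n = 22 - 47 = -25)
B = -15/2 (B = -15*1/8*4 = -15/8*4 = -15/2 ≈ -7.5000)
P = -15/2 ≈ -7.5000
(5*11)*(n + P) = (5*11)*(-25 - 15/2) = 55*(-65/2) = -3575/2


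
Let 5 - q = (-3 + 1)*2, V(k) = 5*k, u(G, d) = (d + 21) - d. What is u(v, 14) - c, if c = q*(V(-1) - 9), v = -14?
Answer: 147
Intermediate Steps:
u(G, d) = 21 (u(G, d) = (21 + d) - d = 21)
q = 9 (q = 5 - (-3 + 1)*2 = 5 - (-2)*2 = 5 - 1*(-4) = 5 + 4 = 9)
c = -126 (c = 9*(5*(-1) - 9) = 9*(-5 - 9) = 9*(-14) = -126)
u(v, 14) - c = 21 - 1*(-126) = 21 + 126 = 147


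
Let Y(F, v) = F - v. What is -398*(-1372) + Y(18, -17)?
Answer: 546091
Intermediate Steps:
-398*(-1372) + Y(18, -17) = -398*(-1372) + (18 - 1*(-17)) = 546056 + (18 + 17) = 546056 + 35 = 546091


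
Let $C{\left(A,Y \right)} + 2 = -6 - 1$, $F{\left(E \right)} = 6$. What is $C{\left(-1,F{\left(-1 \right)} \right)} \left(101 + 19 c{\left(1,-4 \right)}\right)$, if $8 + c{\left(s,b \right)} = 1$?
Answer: $288$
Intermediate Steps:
$c{\left(s,b \right)} = -7$ ($c{\left(s,b \right)} = -8 + 1 = -7$)
$C{\left(A,Y \right)} = -9$ ($C{\left(A,Y \right)} = -2 - 7 = -9$)
$C{\left(-1,F{\left(-1 \right)} \right)} \left(101 + 19 c{\left(1,-4 \right)}\right) = - 9 \left(101 + 19 \left(-7\right)\right) = - 9 \left(101 - 133\right) = \left(-9\right) \left(-32\right) = 288$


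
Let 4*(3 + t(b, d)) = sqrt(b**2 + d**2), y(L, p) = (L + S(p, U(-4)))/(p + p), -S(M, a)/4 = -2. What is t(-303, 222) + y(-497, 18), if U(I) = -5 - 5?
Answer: -199/12 + 3*sqrt(15677)/4 ≈ 77.323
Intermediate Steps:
U(I) = -10
S(M, a) = 8 (S(M, a) = -4*(-2) = 8)
y(L, p) = (8 + L)/(2*p) (y(L, p) = (L + 8)/(p + p) = (8 + L)/((2*p)) = (8 + L)*(1/(2*p)) = (8 + L)/(2*p))
t(b, d) = -3 + sqrt(b**2 + d**2)/4
t(-303, 222) + y(-497, 18) = (-3 + sqrt((-303)**2 + 222**2)/4) + (1/2)*(8 - 497)/18 = (-3 + sqrt(91809 + 49284)/4) + (1/2)*(1/18)*(-489) = (-3 + sqrt(141093)/4) - 163/12 = (-3 + (3*sqrt(15677))/4) - 163/12 = (-3 + 3*sqrt(15677)/4) - 163/12 = -199/12 + 3*sqrt(15677)/4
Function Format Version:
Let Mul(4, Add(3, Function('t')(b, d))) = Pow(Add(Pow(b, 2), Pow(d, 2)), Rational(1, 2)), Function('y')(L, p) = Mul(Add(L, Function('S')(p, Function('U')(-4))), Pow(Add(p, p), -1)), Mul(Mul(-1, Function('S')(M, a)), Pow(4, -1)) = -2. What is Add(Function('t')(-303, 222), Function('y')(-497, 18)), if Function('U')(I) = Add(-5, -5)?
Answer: Add(Rational(-199, 12), Mul(Rational(3, 4), Pow(15677, Rational(1, 2)))) ≈ 77.323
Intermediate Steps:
Function('U')(I) = -10
Function('S')(M, a) = 8 (Function('S')(M, a) = Mul(-4, -2) = 8)
Function('y')(L, p) = Mul(Rational(1, 2), Pow(p, -1), Add(8, L)) (Function('y')(L, p) = Mul(Add(L, 8), Pow(Add(p, p), -1)) = Mul(Add(8, L), Pow(Mul(2, p), -1)) = Mul(Add(8, L), Mul(Rational(1, 2), Pow(p, -1))) = Mul(Rational(1, 2), Pow(p, -1), Add(8, L)))
Function('t')(b, d) = Add(-3, Mul(Rational(1, 4), Pow(Add(Pow(b, 2), Pow(d, 2)), Rational(1, 2))))
Add(Function('t')(-303, 222), Function('y')(-497, 18)) = Add(Add(-3, Mul(Rational(1, 4), Pow(Add(Pow(-303, 2), Pow(222, 2)), Rational(1, 2)))), Mul(Rational(1, 2), Pow(18, -1), Add(8, -497))) = Add(Add(-3, Mul(Rational(1, 4), Pow(Add(91809, 49284), Rational(1, 2)))), Mul(Rational(1, 2), Rational(1, 18), -489)) = Add(Add(-3, Mul(Rational(1, 4), Pow(141093, Rational(1, 2)))), Rational(-163, 12)) = Add(Add(-3, Mul(Rational(1, 4), Mul(3, Pow(15677, Rational(1, 2))))), Rational(-163, 12)) = Add(Add(-3, Mul(Rational(3, 4), Pow(15677, Rational(1, 2)))), Rational(-163, 12)) = Add(Rational(-199, 12), Mul(Rational(3, 4), Pow(15677, Rational(1, 2))))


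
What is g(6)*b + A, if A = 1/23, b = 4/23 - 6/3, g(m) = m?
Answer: -251/23 ≈ -10.913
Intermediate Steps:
b = -42/23 (b = 4*(1/23) - 6*⅓ = 4/23 - 2 = -42/23 ≈ -1.8261)
A = 1/23 ≈ 0.043478
g(6)*b + A = 6*(-42/23) + 1/23 = -252/23 + 1/23 = -251/23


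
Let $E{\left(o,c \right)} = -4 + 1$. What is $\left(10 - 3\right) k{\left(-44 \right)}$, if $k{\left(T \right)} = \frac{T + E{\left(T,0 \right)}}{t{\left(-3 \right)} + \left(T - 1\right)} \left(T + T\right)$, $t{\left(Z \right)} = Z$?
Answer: $- \frac{3619}{6} \approx -603.17$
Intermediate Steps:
$E{\left(o,c \right)} = -3$
$k{\left(T \right)} = \frac{2 T \left(-3 + T\right)}{-4 + T}$ ($k{\left(T \right)} = \frac{T - 3}{-3 + \left(T - 1\right)} \left(T + T\right) = \frac{-3 + T}{-3 + \left(-1 + T\right)} 2 T = \frac{-3 + T}{-4 + T} 2 T = \frac{2 T \left(-3 + T\right)}{-4 + T}$)
$\left(10 - 3\right) k{\left(-44 \right)} = \left(10 - 3\right) 2 \left(-44\right) \frac{1}{-4 - 44} \left(-3 - 44\right) = \left(10 - 3\right) 2 \left(-44\right) \frac{1}{-48} \left(-47\right) = 7 \cdot 2 \left(-44\right) \left(- \frac{1}{48}\right) \left(-47\right) = 7 \left(- \frac{517}{6}\right) = - \frac{3619}{6}$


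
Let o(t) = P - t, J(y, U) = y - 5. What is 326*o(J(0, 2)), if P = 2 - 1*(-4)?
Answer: 3586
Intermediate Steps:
P = 6 (P = 2 + 4 = 6)
J(y, U) = -5 + y
o(t) = 6 - t
326*o(J(0, 2)) = 326*(6 - (-5 + 0)) = 326*(6 - 1*(-5)) = 326*(6 + 5) = 326*11 = 3586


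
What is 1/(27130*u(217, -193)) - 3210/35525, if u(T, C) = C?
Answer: -672315377/7440483890 ≈ -0.090359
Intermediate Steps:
1/(27130*u(217, -193)) - 3210/35525 = 1/(27130*(-193)) - 3210/35525 = (1/27130)*(-1/193) - 3210*1/35525 = -1/5236090 - 642/7105 = -672315377/7440483890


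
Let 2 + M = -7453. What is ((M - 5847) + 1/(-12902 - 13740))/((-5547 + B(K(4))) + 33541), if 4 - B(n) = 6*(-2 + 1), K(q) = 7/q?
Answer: -354391885/746082568 ≈ -0.47500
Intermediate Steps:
M = -7455 (M = -2 - 7453 = -7455)
B(n) = 10 (B(n) = 4 - 6*(-2 + 1) = 4 - 6*(-1) = 4 - 1*(-6) = 4 + 6 = 10)
((M - 5847) + 1/(-12902 - 13740))/((-5547 + B(K(4))) + 33541) = ((-7455 - 5847) + 1/(-12902 - 13740))/((-5547 + 10) + 33541) = (-13302 + 1/(-26642))/(-5537 + 33541) = (-13302 - 1/26642)/28004 = -354391885/26642*1/28004 = -354391885/746082568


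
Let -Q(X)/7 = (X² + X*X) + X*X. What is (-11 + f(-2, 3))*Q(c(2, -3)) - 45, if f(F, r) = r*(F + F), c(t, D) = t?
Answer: 1887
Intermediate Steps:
Q(X) = -21*X² (Q(X) = -7*((X² + X*X) + X*X) = -7*((X² + X²) + X²) = -7*(2*X² + X²) = -21*X²)
f(F, r) = 2*F*r (f(F, r) = r*(2*F) = 2*F*r)
(-11 + f(-2, 3))*Q(c(2, -3)) - 45 = (-11 + 2*(-2)*3)*(-21*2²) - 45 = (-11 - 12)*(-21*4) - 45 = -23*(-84) - 45 = 1932 - 45 = 1887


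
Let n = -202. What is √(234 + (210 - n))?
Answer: √646 ≈ 25.417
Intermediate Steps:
√(234 + (210 - n)) = √(234 + (210 - 1*(-202))) = √(234 + (210 + 202)) = √(234 + 412) = √646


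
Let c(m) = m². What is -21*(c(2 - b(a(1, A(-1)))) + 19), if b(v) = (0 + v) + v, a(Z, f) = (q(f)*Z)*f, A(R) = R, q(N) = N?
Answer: -399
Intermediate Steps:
a(Z, f) = Z*f² (a(Z, f) = (f*Z)*f = (Z*f)*f = Z*f²)
b(v) = 2*v (b(v) = v + v = 2*v)
-21*(c(2 - b(a(1, A(-1)))) + 19) = -21*((2 - 2*1*(-1)²)² + 19) = -21*((2 - 2*1*1)² + 19) = -21*((2 - 2)² + 19) = -21*(0² + 19) = -21*(0 + 19) = -21*19 = -399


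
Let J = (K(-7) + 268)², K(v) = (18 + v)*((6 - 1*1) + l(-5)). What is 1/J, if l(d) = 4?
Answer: 1/134689 ≈ 7.4245e-6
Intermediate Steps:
K(v) = 162 + 9*v (K(v) = (18 + v)*((6 - 1*1) + 4) = (18 + v)*((6 - 1) + 4) = (18 + v)*(5 + 4) = (18 + v)*9 = 162 + 9*v)
J = 134689 (J = ((162 + 9*(-7)) + 268)² = ((162 - 63) + 268)² = (99 + 268)² = 367² = 134689)
1/J = 1/134689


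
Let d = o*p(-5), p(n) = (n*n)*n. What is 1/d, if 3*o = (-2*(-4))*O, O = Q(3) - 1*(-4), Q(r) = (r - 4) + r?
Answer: -1/2000 ≈ -0.00050000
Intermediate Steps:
Q(r) = -4 + 2*r (Q(r) = (-4 + r) + r = -4 + 2*r)
O = 6 (O = (-4 + 2*3) - 1*(-4) = (-4 + 6) + 4 = 2 + 4 = 6)
p(n) = n³ (p(n) = n²*n = n³)
o = 16 (o = (-2*(-4)*6)/3 = (8*6)/3 = (⅓)*48 = 16)
d = -2000 (d = 16*(-5)³ = 16*(-125) = -2000)
1/d = 1/(-2000) = -1/2000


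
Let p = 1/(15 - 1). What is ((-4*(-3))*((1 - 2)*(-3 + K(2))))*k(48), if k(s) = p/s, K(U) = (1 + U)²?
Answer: -3/28 ≈ -0.10714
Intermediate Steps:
p = 1/14 ≈ 0.071429
k(s) = 1/(14*s)
((-4*(-3))*((1 - 2)*(-3 + K(2))))*k(48) = ((-4*(-3))*((1 - 2)*(-3 + (1 + 2)²)))*((1/14)/48) = (12*(-(-3 + 3²)))*((1/14)*(1/48)) = (12*(-(-3 + 9)))*(1/672) = (12*(-1*6))*(1/672) = (12*(-6))*(1/672) = -72*1/672 = -3/28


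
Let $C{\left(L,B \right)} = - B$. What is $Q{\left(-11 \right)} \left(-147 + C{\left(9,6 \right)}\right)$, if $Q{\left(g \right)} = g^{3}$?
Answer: $203643$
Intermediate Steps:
$Q{\left(-11 \right)} \left(-147 + C{\left(9,6 \right)}\right) = \left(-11\right)^{3} \left(-147 - 6\right) = - 1331 \left(-147 - 6\right) = \left(-1331\right) \left(-153\right) = 203643$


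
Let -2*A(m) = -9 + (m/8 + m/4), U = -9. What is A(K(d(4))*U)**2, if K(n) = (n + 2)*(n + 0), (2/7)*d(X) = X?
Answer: 585225/4 ≈ 1.4631e+5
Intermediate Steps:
d(X) = 7*X/2
K(n) = n*(2 + n) (K(n) = (2 + n)*n = n*(2 + n))
A(m) = 9/2 - 3*m/16 (A(m) = -(-9 + (m/8 + m/4))/2 = -(-9 + 3*m/8)/2 = 9/2 - 3*m/16)
A(K(d(4))*U)**2 = (9/2 - 3*((7/2)*4)*(2 + (7/2)*4)*(-9)/16)**2 = (9/2 - 3*14*(2 + 14)*(-9)/16)**2 = (9/2 - 3*14*16*(-9)/16)**2 = (9/2 - 42*(-9))**2 = (9/2 - 3/16*(-2016))**2 = (9/2 + 378)**2 = (765/2)**2 = 585225/4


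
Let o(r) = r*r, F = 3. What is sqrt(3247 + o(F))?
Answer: 2*sqrt(814) ≈ 57.061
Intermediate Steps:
o(r) = r**2
sqrt(3247 + o(F)) = sqrt(3247 + 3**2) = sqrt(3247 + 9) = sqrt(3256) = 2*sqrt(814)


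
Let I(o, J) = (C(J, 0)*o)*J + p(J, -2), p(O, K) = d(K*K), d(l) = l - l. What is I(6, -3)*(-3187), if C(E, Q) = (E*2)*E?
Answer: 1032588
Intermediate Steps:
d(l) = 0
C(E, Q) = 2*E² (C(E, Q) = (2*E)*E = 2*E²)
p(O, K) = 0
I(o, J) = 2*o*J³ (I(o, J) = ((2*J²)*o)*J + 0 = (2*o*J²)*J + 0 = 2*o*J³ + 0 = 2*o*J³)
I(6, -3)*(-3187) = (2*6*(-3)³)*(-3187) = (2*6*(-27))*(-3187) = -324*(-3187) = 1032588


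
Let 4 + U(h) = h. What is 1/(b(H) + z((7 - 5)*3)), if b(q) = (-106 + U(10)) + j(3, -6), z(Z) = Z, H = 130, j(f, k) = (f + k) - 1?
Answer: -1/98 ≈ -0.010204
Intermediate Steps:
j(f, k) = -1 + f + k
U(h) = -4 + h
b(q) = -104 (b(q) = (-106 + (-4 + 10)) + (-1 + 3 - 6) = (-106 + 6) - 4 = -100 - 4 = -104)
1/(b(H) + z((7 - 5)*3)) = 1/(-104 + (7 - 5)*3) = 1/(-104 + 2*3) = 1/(-104 + 6) = 1/(-98) = -1/98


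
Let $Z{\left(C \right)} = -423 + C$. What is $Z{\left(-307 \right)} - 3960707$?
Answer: $-3961437$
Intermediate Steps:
$Z{\left(-307 \right)} - 3960707 = \left(-423 - 307\right) - 3960707 = -730 - 3960707 = -3961437$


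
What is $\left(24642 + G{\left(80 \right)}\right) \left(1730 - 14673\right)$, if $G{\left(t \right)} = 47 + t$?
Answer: $-320585167$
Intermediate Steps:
$\left(24642 + G{\left(80 \right)}\right) \left(1730 - 14673\right) = \left(24642 + \left(47 + 80\right)\right) \left(1730 - 14673\right) = \left(24642 + 127\right) \left(-12943\right) = 24769 \left(-12943\right) = -320585167$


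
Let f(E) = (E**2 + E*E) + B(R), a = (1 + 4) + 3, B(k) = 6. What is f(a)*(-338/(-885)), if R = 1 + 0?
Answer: 45292/885 ≈ 51.177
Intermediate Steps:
R = 1
a = 8 (a = 5 + 3 = 8)
f(E) = 6 + 2*E**2 (f(E) = (E**2 + E*E) + 6 = (E**2 + E**2) + 6 = 2*E**2 + 6 = 6 + 2*E**2)
f(a)*(-338/(-885)) = (6 + 2*8**2)*(-338/(-885)) = (6 + 2*64)*(-338*(-1/885)) = (6 + 128)*(338/885) = 134*(338/885) = 45292/885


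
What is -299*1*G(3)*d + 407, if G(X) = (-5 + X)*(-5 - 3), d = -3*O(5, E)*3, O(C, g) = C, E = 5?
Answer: 215687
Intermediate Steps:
d = -45 (d = -3*5*3 = -15*3 = -45)
G(X) = 40 - 8*X (G(X) = (-5 + X)*(-8) = 40 - 8*X)
-299*1*G(3)*d + 407 = -299*1*(40 - 8*3)*(-45) + 407 = -299*1*(40 - 24)*(-45) + 407 = -299*1*16*(-45) + 407 = -4784*(-45) + 407 = -299*(-720) + 407 = 215280 + 407 = 215687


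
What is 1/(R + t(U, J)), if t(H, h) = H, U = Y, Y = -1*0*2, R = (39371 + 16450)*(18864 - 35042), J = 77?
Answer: -1/903072138 ≈ -1.1073e-9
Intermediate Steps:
R = -903072138 (R = 55821*(-16178) = -903072138)
Y = 0 (Y = 0*2 = 0)
U = 0
1/(R + t(U, J)) = 1/(-903072138 + 0) = 1/(-903072138) = -1/903072138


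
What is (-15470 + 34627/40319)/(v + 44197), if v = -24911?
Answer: -623700303/777592234 ≈ -0.80209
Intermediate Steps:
(-15470 + 34627/40319)/(v + 44197) = (-15470 + 34627/40319)/(-24911 + 44197) = (-15470 + 34627*(1/40319))/19286 = (-15470 + 34627/40319)*(1/19286) = -623700303/40319*1/19286 = -623700303/777592234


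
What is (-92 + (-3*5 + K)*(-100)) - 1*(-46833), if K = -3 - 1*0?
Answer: 48541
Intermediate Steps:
K = -3 (K = -3 + 0 = -3)
(-92 + (-3*5 + K)*(-100)) - 1*(-46833) = (-92 + (-3*5 - 3)*(-100)) - 1*(-46833) = (-92 + (-15 - 3)*(-100)) + 46833 = (-92 - 18*(-100)) + 46833 = (-92 + 1800) + 46833 = 1708 + 46833 = 48541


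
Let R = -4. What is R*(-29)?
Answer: 116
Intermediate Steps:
R*(-29) = -4*(-29) = 116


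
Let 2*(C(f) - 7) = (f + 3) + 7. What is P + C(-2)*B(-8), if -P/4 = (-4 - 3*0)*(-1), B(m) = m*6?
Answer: -544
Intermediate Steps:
B(m) = 6*m
C(f) = 12 + f/2 (C(f) = 7 + ((f + 3) + 7)/2 = 7 + ((3 + f) + 7)/2 = 7 + (10 + f)/2 = 7 + (5 + f/2) = 12 + f/2)
P = -16 (P = -4*(-4 - 3*0)*(-1) = -4*(-4 + 0)*(-1) = -(-16)*(-1) = -4*4 = -16)
P + C(-2)*B(-8) = -16 + (12 + (1/2)*(-2))*(6*(-8)) = -16 + (12 - 1)*(-48) = -16 + 11*(-48) = -16 - 528 = -544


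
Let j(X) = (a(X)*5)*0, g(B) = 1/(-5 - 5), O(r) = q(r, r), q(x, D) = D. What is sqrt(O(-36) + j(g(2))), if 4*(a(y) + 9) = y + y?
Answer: 6*I ≈ 6.0*I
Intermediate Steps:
a(y) = -9 + y/2 (a(y) = -9 + (y + y)/4 = -9 + (2*y)/4 = -9 + y/2)
O(r) = r
g(B) = -1/10 (g(B) = 1/(-10) = -1/10)
j(X) = 0 (j(X) = ((-9 + X/2)*5)*0 = (-45 + 5*X/2)*0 = 0)
sqrt(O(-36) + j(g(2))) = sqrt(-36 + 0) = sqrt(-36) = 6*I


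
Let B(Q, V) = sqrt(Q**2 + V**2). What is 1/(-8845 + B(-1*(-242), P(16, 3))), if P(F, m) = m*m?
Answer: -1769/15635076 - sqrt(58645)/78175380 ≈ -0.00011624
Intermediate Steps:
P(F, m) = m**2
1/(-8845 + B(-1*(-242), P(16, 3))) = 1/(-8845 + sqrt((-1*(-242))**2 + (3**2)**2)) = 1/(-8845 + sqrt(242**2 + 9**2)) = 1/(-8845 + sqrt(58564 + 81)) = 1/(-8845 + sqrt(58645))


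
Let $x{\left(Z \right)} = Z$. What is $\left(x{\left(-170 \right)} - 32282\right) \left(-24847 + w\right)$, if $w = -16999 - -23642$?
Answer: $590756208$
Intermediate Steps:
$w = 6643$ ($w = -16999 + 23642 = 6643$)
$\left(x{\left(-170 \right)} - 32282\right) \left(-24847 + w\right) = \left(-170 - 32282\right) \left(-24847 + 6643\right) = \left(-32452\right) \left(-18204\right) = 590756208$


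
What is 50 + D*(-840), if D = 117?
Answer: -98230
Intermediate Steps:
50 + D*(-840) = 50 + 117*(-840) = 50 - 98280 = -98230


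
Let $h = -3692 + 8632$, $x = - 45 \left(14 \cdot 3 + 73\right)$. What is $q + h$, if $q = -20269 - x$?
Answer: $-10154$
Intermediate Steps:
$x = -5175$ ($x = - 45 \left(42 + 73\right) = \left(-45\right) 115 = -5175$)
$q = -15094$ ($q = -20269 - -5175 = -20269 + 5175 = -15094$)
$h = 4940$
$q + h = -15094 + 4940 = -10154$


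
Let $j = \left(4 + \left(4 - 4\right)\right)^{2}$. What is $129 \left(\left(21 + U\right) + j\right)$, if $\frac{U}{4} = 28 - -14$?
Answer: $26445$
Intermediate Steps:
$U = 168$ ($U = 4 \left(28 - -14\right) = 4 \left(28 + 14\right) = 4 \cdot 42 = 168$)
$j = 16$ ($j = \left(4 + 0\right)^{2} = 4^{2} = 16$)
$129 \left(\left(21 + U\right) + j\right) = 129 \left(\left(21 + 168\right) + 16\right) = 129 \left(189 + 16\right) = 129 \cdot 205 = 26445$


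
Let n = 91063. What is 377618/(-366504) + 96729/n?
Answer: 532268741/16687476876 ≈ 0.031896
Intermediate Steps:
377618/(-366504) + 96729/n = 377618/(-366504) + 96729/91063 = 377618*(-1/366504) + 96729*(1/91063) = -188809/183252 + 96729/91063 = 532268741/16687476876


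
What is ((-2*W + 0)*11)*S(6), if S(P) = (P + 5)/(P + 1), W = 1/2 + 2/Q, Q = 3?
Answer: -121/3 ≈ -40.333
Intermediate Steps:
W = 7/6 (W = 1/2 + 2/3 = 1*(½) + 2*(⅓) = ½ + ⅔ = 7/6 ≈ 1.1667)
S(P) = (5 + P)/(1 + P)
((-2*W + 0)*11)*S(6) = ((-2*7/6 + 0)*11)*((5 + 6)/(1 + 6)) = ((-7/3 + 0)*11)*(11/7) = (-7/3*11)*((⅐)*11) = -77/3*11/7 = -121/3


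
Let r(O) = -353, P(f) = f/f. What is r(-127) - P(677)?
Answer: -354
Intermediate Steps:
P(f) = 1
r(-127) - P(677) = -353 - 1*1 = -353 - 1 = -354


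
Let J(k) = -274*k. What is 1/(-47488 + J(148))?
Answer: -1/88040 ≈ -1.1358e-5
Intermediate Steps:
1/(-47488 + J(148)) = 1/(-47488 - 274*148) = 1/(-47488 - 40552) = 1/(-88040) = -1/88040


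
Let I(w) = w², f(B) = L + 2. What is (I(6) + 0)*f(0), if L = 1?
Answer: 108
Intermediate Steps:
f(B) = 3 (f(B) = 1 + 2 = 3)
(I(6) + 0)*f(0) = (6² + 0)*3 = (36 + 0)*3 = 36*3 = 108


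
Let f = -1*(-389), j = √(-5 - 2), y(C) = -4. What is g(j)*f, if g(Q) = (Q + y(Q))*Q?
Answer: -2723 - 1556*I*√7 ≈ -2723.0 - 4116.8*I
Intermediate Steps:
j = I*√7 (j = √(-7) = I*√7 ≈ 2.6458*I)
f = 389
g(Q) = Q*(-4 + Q) (g(Q) = (Q - 4)*Q = (-4 + Q)*Q = Q*(-4 + Q))
g(j)*f = ((I*√7)*(-4 + I*√7))*389 = (I*√7*(-4 + I*√7))*389 = 389*I*√7*(-4 + I*√7)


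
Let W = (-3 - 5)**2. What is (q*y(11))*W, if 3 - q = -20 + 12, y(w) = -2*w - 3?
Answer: -17600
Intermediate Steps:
y(w) = -3 - 2*w
q = 11 (q = 3 - (-20 + 12) = 3 - 1*(-8) = 3 + 8 = 11)
W = 64 (W = (-8)**2 = 64)
(q*y(11))*W = (11*(-3 - 2*11))*64 = (11*(-3 - 22))*64 = (11*(-25))*64 = -275*64 = -17600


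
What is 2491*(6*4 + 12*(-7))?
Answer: -149460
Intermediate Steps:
2491*(6*4 + 12*(-7)) = 2491*(24 - 84) = 2491*(-60) = -149460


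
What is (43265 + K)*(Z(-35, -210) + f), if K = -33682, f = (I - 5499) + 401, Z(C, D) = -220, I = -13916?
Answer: -184319422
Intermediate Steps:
f = -19014 (f = (-13916 - 5499) + 401 = -19415 + 401 = -19014)
(43265 + K)*(Z(-35, -210) + f) = (43265 - 33682)*(-220 - 19014) = 9583*(-19234) = -184319422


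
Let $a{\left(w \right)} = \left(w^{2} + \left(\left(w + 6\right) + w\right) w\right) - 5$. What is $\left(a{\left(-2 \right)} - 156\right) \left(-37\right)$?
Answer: $5957$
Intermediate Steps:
$a{\left(w \right)} = -5 + w^{2} + w \left(6 + 2 w\right)$ ($a{\left(w \right)} = \left(w^{2} + \left(\left(6 + w\right) + w\right) w\right) - 5 = \left(w^{2} + \left(6 + 2 w\right) w\right) - 5 = \left(w^{2} + w \left(6 + 2 w\right)\right) - 5 = -5 + w^{2} + w \left(6 + 2 w\right)$)
$\left(a{\left(-2 \right)} - 156\right) \left(-37\right) = \left(\left(-5 + 3 \left(-2\right)^{2} + 6 \left(-2\right)\right) - 156\right) \left(-37\right) = \left(\left(-5 + 3 \cdot 4 - 12\right) - 156\right) \left(-37\right) = \left(\left(-5 + 12 - 12\right) - 156\right) \left(-37\right) = \left(-5 - 156\right) \left(-37\right) = \left(-161\right) \left(-37\right) = 5957$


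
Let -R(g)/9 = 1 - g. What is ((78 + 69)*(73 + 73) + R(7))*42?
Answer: 903672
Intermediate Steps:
R(g) = -9 + 9*g (R(g) = -9*(1 - g) = -9 + 9*g)
((78 + 69)*(73 + 73) + R(7))*42 = ((78 + 69)*(73 + 73) + (-9 + 9*7))*42 = (147*146 + (-9 + 63))*42 = (21462 + 54)*42 = 21516*42 = 903672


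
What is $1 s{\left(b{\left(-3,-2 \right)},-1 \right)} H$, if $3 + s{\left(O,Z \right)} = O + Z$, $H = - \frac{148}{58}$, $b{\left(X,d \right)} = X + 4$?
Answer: $\frac{222}{29} \approx 7.6552$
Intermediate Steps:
$b{\left(X,d \right)} = 4 + X$
$H = - \frac{74}{29}$ ($H = \left(-148\right) \frac{1}{58} = - \frac{74}{29} \approx -2.5517$)
$s{\left(O,Z \right)} = -3 + O + Z$ ($s{\left(O,Z \right)} = -3 + \left(O + Z\right) = -3 + O + Z$)
$1 s{\left(b{\left(-3,-2 \right)},-1 \right)} H = 1 \left(-3 + \left(4 - 3\right) - 1\right) \left(- \frac{74}{29}\right) = 1 \left(-3 + 1 - 1\right) \left(- \frac{74}{29}\right) = 1 \left(\left(-3\right) \left(- \frac{74}{29}\right)\right) = 1 \cdot \frac{222}{29} = \frac{222}{29}$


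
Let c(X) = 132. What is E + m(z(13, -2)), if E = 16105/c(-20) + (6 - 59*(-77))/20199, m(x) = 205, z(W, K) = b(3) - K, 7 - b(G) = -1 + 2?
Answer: 96943367/296252 ≈ 327.23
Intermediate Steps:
b(G) = 6 (b(G) = 7 - (-1 + 2) = 7 - 1*1 = 7 - 1 = 6)
z(W, K) = 6 - K
E = 36211707/296252 (E = 16105/132 + (6 - 59*(-77))/20199 = 16105*(1/132) + (6 + 4543)*(1/20199) = 16105/132 + 4549*(1/20199) = 16105/132 + 4549/20199 = 36211707/296252 ≈ 122.23)
E + m(z(13, -2)) = 36211707/296252 + 205 = 96943367/296252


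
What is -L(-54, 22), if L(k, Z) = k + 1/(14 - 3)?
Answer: 593/11 ≈ 53.909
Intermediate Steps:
L(k, Z) = 1/11 + k (L(k, Z) = k + 1/11 = 1/11 + k)
-L(-54, 22) = -(1/11 - 54) = -1*(-593/11) = 593/11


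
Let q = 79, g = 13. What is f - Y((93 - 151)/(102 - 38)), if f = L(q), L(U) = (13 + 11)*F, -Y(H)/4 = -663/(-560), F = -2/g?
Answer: 1899/1820 ≈ 1.0434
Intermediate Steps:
F = -2/13 ≈ -0.15385
Y(H) = -663/140 (Y(H) = -(-2652)/(-560) = -(-2652)*(-1)/560 = -4*663/560 = -663/140)
L(U) = -48/13 (L(U) = (13 + 11)*(-2/13) = 24*(-2/13) = -48/13)
f = -48/13 ≈ -3.6923
f - Y((93 - 151)/(102 - 38)) = -48/13 - 1*(-663/140) = -48/13 + 663/140 = 1899/1820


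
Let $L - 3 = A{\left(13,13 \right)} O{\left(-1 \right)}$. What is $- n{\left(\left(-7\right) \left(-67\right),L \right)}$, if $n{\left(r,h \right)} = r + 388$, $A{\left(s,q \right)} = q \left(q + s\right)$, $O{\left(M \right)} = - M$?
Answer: $-857$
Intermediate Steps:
$L = 341$ ($L = 3 + 13 \left(13 + 13\right) \left(\left(-1\right) \left(-1\right)\right) = 3 + 13 \cdot 26 \cdot 1 = 3 + 338 \cdot 1 = 3 + 338 = 341$)
$n{\left(r,h \right)} = 388 + r$
$- n{\left(\left(-7\right) \left(-67\right),L \right)} = - (388 - -469) = - (388 + 469) = \left(-1\right) 857 = -857$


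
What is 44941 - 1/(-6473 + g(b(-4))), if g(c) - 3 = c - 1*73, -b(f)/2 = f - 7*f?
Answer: 296206132/6591 ≈ 44941.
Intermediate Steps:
b(f) = 12*f (b(f) = -2*(f - 7*f) = -(-12)*f = 12*f)
g(c) = -70 + c (g(c) = 3 + (c - 1*73) = 3 + (c - 73) = 3 + (-73 + c) = -70 + c)
44941 - 1/(-6473 + g(b(-4))) = 44941 - 1/(-6473 + (-70 + 12*(-4))) = 44941 - 1/(-6473 + (-70 - 48)) = 44941 - 1/(-6473 - 118) = 44941 - 1/(-6591) = 44941 - 1*(-1/6591) = 44941 + 1/6591 = 296206132/6591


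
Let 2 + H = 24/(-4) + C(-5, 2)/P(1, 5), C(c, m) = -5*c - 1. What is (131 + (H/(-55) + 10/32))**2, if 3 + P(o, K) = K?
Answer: 13338171081/774400 ≈ 17224.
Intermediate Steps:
C(c, m) = -1 - 5*c
P(o, K) = -3 + K
H = 4 (H = -2 + (24/(-4) + (-1 - 5*(-5))/(-3 + 5)) = -2 + (24*(-1/4) + (-1 + 25)/2) = -2 + (-6 + 24*(1/2)) = -2 + (-6 + 12) = -2 + 6 = 4)
(131 + (H/(-55) + 10/32))**2 = (131 + (4/(-55) + 10/32))**2 = (131 + (4*(-1/55) + 10*(1/32)))**2 = (131 + (-4/55 + 5/16))**2 = (131 + 211/880)**2 = (115491/880)**2 = 13338171081/774400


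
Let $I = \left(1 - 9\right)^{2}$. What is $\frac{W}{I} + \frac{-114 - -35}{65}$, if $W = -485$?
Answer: $- \frac{36581}{4160} \approx -8.7935$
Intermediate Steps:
$I = 64$ ($I = \left(-8\right)^{2} = 64$)
$\frac{W}{I} + \frac{-114 - -35}{65} = - \frac{485}{64} + \frac{-114 - -35}{65} = \left(-485\right) \frac{1}{64} + \left(-114 + 35\right) \frac{1}{65} = - \frac{485}{64} - \frac{79}{65} = - \frac{36581}{4160}$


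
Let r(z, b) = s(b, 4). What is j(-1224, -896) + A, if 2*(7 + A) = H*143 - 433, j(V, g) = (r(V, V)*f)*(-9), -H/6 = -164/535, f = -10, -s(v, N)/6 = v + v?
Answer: 1414355967/1070 ≈ 1.3218e+6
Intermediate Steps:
s(v, N) = -12*v (s(v, N) = -6*(v + v) = -12*v)
r(z, b) = -12*b
H = 984/535 (H = -(-984)/535 = -6*(-164/535) = 984/535 ≈ 1.8393)
j(V, g) = -1080*V (j(V, g) = (-12*V*(-10))*(-9) = (120*V)*(-9) = -1080*V)
A = -98433/1070 (A = -7 + ((984/535)*143 - 433)/2 = -7 + (140712/535 - 433)/2 = -7 + (1/2)*(-90943/535) = -7 - 90943/1070 = -98433/1070 ≈ -91.993)
j(-1224, -896) + A = -1080*(-1224) - 98433/1070 = 1321920 - 98433/1070 = 1414355967/1070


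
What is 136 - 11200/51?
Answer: -4264/51 ≈ -83.608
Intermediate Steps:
136 - 11200/51 = -4264/51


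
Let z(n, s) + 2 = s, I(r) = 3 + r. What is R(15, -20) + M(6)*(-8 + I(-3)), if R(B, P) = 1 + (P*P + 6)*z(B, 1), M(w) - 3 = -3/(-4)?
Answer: -435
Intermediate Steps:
M(w) = 15/4 (M(w) = 3 - 3/(-4) = 3 - 3*(-1/4) = 3 + 3/4 = 15/4)
z(n, s) = -2 + s
R(B, P) = -5 - P**2 (R(B, P) = 1 + (P*P + 6)*(-2 + 1) = 1 + (P**2 + 6)*(-1) = 1 + (6 + P**2)*(-1) = 1 + (-6 - P**2) = -5 - P**2)
R(15, -20) + M(6)*(-8 + I(-3)) = (-5 - 1*(-20)**2) + 15*(-8 + (3 - 3))/4 = (-5 - 1*400) + 15*(-8 + 0)/4 = (-5 - 400) + (15/4)*(-8) = -405 - 30 = -435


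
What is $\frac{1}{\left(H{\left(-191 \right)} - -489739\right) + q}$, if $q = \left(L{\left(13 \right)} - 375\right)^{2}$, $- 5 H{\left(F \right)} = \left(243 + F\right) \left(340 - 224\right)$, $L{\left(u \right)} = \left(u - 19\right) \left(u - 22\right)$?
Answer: $\frac{5}{2957868} \approx 1.6904 \cdot 10^{-6}$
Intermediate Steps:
$L{\left(u \right)} = \left(-22 + u\right) \left(-19 + u\right)$ ($L{\left(u \right)} = \left(-19 + u\right) \left(-22 + u\right) = \left(-22 + u\right) \left(-19 + u\right)$)
$H{\left(F \right)} = - \frac{28188}{5} - \frac{116 F}{5}$ ($H{\left(F \right)} = - \frac{\left(243 + F\right) \left(340 - 224\right)}{5} = - \frac{\left(243 + F\right) 116}{5} = - \frac{28188 + 116 F}{5} = - \frac{28188}{5} - \frac{116 F}{5}$)
$q = 103041$ ($q = \left(\left(418 + 13^{2} - 533\right) - 375\right)^{2} = \left(\left(418 + 169 - 533\right) - 375\right)^{2} = \left(54 - 375\right)^{2} = \left(-321\right)^{2} = 103041$)
$\frac{1}{\left(H{\left(-191 \right)} - -489739\right) + q} = \frac{1}{\left(\left(- \frac{28188}{5} - - \frac{22156}{5}\right) - -489739\right) + 103041} = \frac{1}{\left(\left(- \frac{28188}{5} + \frac{22156}{5}\right) + 489739\right) + 103041} = \frac{1}{\left(- \frac{6032}{5} + 489739\right) + 103041} = \frac{1}{\frac{2442663}{5} + 103041} = \frac{1}{\frac{2957868}{5}} = \frac{5}{2957868}$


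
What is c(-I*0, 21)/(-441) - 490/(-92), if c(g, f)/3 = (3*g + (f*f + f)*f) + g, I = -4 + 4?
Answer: -2791/46 ≈ -60.674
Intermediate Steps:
I = 0
c(g, f) = 12*g + 3*f*(f + f²) (c(g, f) = 3*((3*g + (f*f + f)*f) + g) = 3*((3*g + (f² + f)*f) + g) = 3*((3*g + (f + f²)*f) + g) = 3*((3*g + f*(f + f²)) + g) = 3*(4*g + f*(f + f²)) = 12*g + 3*f*(f + f²))
c(-I*0, 21)/(-441) - 490/(-92) = (3*21² + 3*21³ + 12*(-1*0*0))/(-441) - 490/(-92) = (3*441 + 3*9261 + 12*(0*0))*(-1/441) - 490*(-1/92) = (1323 + 27783 + 12*0)*(-1/441) + 245/46 = (1323 + 27783 + 0)*(-1/441) + 245/46 = 29106*(-1/441) + 245/46 = -66 + 245/46 = -2791/46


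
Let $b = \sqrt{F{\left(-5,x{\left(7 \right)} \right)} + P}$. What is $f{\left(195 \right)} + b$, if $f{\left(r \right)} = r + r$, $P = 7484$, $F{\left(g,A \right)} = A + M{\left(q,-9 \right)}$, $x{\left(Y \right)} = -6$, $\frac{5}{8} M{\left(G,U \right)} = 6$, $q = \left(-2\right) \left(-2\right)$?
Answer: $390 + \frac{\sqrt{187190}}{5} \approx 476.53$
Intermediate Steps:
$q = 4$
$M{\left(G,U \right)} = \frac{48}{5}$ ($M{\left(G,U \right)} = \frac{8}{5} \cdot 6 = \frac{48}{5}$)
$F{\left(g,A \right)} = \frac{48}{5} + A$ ($F{\left(g,A \right)} = A + \frac{48}{5} = \frac{48}{5} + A$)
$f{\left(r \right)} = 2 r$
$b = \frac{\sqrt{187190}}{5}$ ($b = \sqrt{\left(\frac{48}{5} - 6\right) + 7484} = \sqrt{\frac{18}{5} + 7484} = \sqrt{\frac{37438}{5}} = \frac{\sqrt{187190}}{5} \approx 86.531$)
$f{\left(195 \right)} + b = 2 \cdot 195 + \frac{\sqrt{187190}}{5} = 390 + \frac{\sqrt{187190}}{5}$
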